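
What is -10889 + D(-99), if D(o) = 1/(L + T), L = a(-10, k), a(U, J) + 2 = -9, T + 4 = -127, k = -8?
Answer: -1546239/142 ≈ -10889.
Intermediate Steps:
T = -131 (T = -4 - 127 = -131)
a(U, J) = -11 (a(U, J) = -2 - 9 = -11)
L = -11
D(o) = -1/142 (D(o) = 1/(-11 - 131) = 1/(-142) = -1/142)
-10889 + D(-99) = -10889 - 1/142 = -1546239/142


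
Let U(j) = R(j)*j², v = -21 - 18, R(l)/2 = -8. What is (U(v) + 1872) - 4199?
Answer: -26663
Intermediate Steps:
R(l) = -16 (R(l) = 2*(-8) = -16)
v = -39
U(j) = -16*j²
(U(v) + 1872) - 4199 = (-16*(-39)² + 1872) - 4199 = (-16*1521 + 1872) - 4199 = (-24336 + 1872) - 4199 = -22464 - 4199 = -26663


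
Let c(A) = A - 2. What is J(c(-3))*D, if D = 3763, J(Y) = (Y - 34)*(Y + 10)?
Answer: -733785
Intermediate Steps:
c(A) = -2 + A
J(Y) = (-34 + Y)*(10 + Y)
J(c(-3))*D = (-340 + (-2 - 3)² - 24*(-2 - 3))*3763 = (-340 + (-5)² - 24*(-5))*3763 = (-340 + 25 + 120)*3763 = -195*3763 = -733785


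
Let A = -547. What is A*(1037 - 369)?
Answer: -365396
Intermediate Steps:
A*(1037 - 369) = -547*(1037 - 369) = -547*668 = -365396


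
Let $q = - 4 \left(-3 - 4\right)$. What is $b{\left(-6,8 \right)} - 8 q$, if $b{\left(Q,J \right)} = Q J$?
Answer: $-272$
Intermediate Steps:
$q = 28$ ($q = \left(-4\right) \left(-7\right) = 28$)
$b{\left(Q,J \right)} = J Q$
$b{\left(-6,8 \right)} - 8 q = 8 \left(-6\right) - 224 = -48 - 224 = -272$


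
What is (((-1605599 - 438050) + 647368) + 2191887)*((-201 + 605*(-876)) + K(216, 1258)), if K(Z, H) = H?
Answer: -420814312338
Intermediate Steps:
(((-1605599 - 438050) + 647368) + 2191887)*((-201 + 605*(-876)) + K(216, 1258)) = (((-1605599 - 438050) + 647368) + 2191887)*((-201 + 605*(-876)) + 1258) = ((-2043649 + 647368) + 2191887)*((-201 - 529980) + 1258) = (-1396281 + 2191887)*(-530181 + 1258) = 795606*(-528923) = -420814312338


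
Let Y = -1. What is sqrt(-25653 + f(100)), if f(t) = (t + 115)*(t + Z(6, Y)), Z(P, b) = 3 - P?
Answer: I*sqrt(4798) ≈ 69.268*I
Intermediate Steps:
f(t) = (-3 + t)*(115 + t) (f(t) = (t + 115)*(t + (3 - 1*6)) = (115 + t)*(t + (3 - 6)) = (115 + t)*(t - 3) = (115 + t)*(-3 + t) = (-3 + t)*(115 + t))
sqrt(-25653 + f(100)) = sqrt(-25653 + (-345 + 100**2 + 112*100)) = sqrt(-25653 + (-345 + 10000 + 11200)) = sqrt(-25653 + 20855) = sqrt(-4798) = I*sqrt(4798)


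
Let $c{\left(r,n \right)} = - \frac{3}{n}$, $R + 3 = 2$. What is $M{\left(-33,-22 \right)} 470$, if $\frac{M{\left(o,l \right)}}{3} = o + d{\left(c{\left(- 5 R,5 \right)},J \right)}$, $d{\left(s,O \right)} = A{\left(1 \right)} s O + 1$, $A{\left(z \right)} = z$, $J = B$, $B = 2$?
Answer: $-46812$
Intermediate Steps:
$R = -1$ ($R = -3 + 2 = -1$)
$J = 2$
$d{\left(s,O \right)} = 1 + O s$ ($d{\left(s,O \right)} = 1 s O + 1 = s O + 1 = O s + 1 = 1 + O s$)
$M{\left(o,l \right)} = - \frac{3}{5} + 3 o$ ($M{\left(o,l \right)} = 3 \left(o + \left(1 + 2 \left(- \frac{3}{5}\right)\right)\right) = 3 \left(o + \left(1 - \frac{6}{5}\right)\right) = 3 \left(o - \frac{1}{5}\right) = 3 \left(- \frac{1}{5} + o\right) = - \frac{3}{5} + 3 o$)
$M{\left(-33,-22 \right)} 470 = \left(- \frac{3}{5} + 3 \left(-33\right)\right) 470 = \left(- \frac{3}{5} - 99\right) 470 = \left(- \frac{498}{5}\right) 470 = -46812$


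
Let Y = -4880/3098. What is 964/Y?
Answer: -373309/610 ≈ -611.98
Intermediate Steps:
Y = -2440/1549 (Y = -4880*1/3098 = -2440/1549 ≈ -1.5752)
964/Y = 964/(-2440/1549) = -1549/2440*964 = -373309/610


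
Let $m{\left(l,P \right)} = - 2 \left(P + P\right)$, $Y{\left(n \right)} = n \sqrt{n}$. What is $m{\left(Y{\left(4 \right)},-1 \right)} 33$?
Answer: $132$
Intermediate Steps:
$Y{\left(n \right)} = n^{\frac{3}{2}}$
$m{\left(l,P \right)} = - 4 P$ ($m{\left(l,P \right)} = - 2 \cdot 2 P = - 4 P$)
$m{\left(Y{\left(4 \right)},-1 \right)} 33 = \left(-4\right) \left(-1\right) 33 = 4 \cdot 33 = 132$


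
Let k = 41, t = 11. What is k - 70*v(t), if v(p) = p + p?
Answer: -1499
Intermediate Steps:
v(p) = 2*p
k - 70*v(t) = 41 - 140*11 = 41 - 70*22 = 41 - 1540 = -1499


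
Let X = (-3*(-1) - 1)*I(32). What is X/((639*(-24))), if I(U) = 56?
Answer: -14/1917 ≈ -0.0073031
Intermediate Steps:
X = 112 (X = (-3*(-1) - 1)*56 = (3 - 1)*56 = 2*56 = 112)
X/((639*(-24))) = 112/((639*(-24))) = 112/(-15336) = 112*(-1/15336) = -14/1917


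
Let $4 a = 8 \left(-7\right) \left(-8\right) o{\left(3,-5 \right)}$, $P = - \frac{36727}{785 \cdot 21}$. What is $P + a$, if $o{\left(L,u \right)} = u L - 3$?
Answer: $- \frac{33270487}{16485} \approx -2018.2$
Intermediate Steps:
$o{\left(L,u \right)} = -3 + L u$ ($o{\left(L,u \right)} = L u - 3 = -3 + L u$)
$P = - \frac{36727}{16485} \approx -2.2279$
$a = -2016$ ($a = \frac{8 \left(-7\right) \left(-8\right) \left(-3 + 3 \left(-5\right)\right)}{4} = \frac{\left(-56\right) \left(-8\right) \left(-3 - 15\right)}{4} = \frac{448 \left(-18\right)}{4} = \frac{1}{4} \left(-8064\right) = -2016$)
$P + a = - \frac{36727}{16485} - 2016 = - \frac{33270487}{16485}$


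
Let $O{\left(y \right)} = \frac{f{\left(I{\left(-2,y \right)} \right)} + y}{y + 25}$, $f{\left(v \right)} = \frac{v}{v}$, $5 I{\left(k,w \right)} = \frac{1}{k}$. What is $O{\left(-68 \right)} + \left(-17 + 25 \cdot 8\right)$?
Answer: $\frac{7936}{43} \approx 184.56$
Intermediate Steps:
$I{\left(k,w \right)} = \frac{1}{5 k}$
$f{\left(v \right)} = 1$
$O{\left(y \right)} = \frac{1 + y}{25 + y}$ ($O{\left(y \right)} = \frac{1 + y}{y + 25} = \frac{1 + y}{25 + y}$)
$O{\left(-68 \right)} + \left(-17 + 25 \cdot 8\right) = \frac{1 - 68}{25 - 68} + \left(-17 + 25 \cdot 8\right) = \frac{1}{-43} \left(-67\right) + \left(-17 + 200\right) = \left(- \frac{1}{43}\right) \left(-67\right) + 183 = \frac{67}{43} + 183 = \frac{7936}{43}$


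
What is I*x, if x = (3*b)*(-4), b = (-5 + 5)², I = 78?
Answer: 0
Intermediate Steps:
b = 0 (b = 0² = 0)
x = 0 (x = (3*0)*(-4) = 0*(-4) = 0)
I*x = 78*0 = 0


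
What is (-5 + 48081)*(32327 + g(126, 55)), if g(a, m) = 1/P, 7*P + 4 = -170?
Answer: 135211129858/87 ≈ 1.5542e+9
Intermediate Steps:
P = -174/7 (P = -4/7 + (1/7)*(-170) = -4/7 - 170/7 = -174/7 ≈ -24.857)
g(a, m) = -7/174 (g(a, m) = 1/(-174/7) = -7/174)
(-5 + 48081)*(32327 + g(126, 55)) = (-5 + 48081)*(32327 - 7/174) = 48076*(5624891/174) = 135211129858/87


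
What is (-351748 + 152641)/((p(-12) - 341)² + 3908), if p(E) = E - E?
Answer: -66369/40063 ≈ -1.6566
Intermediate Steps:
p(E) = 0
(-351748 + 152641)/((p(-12) - 341)² + 3908) = (-351748 + 152641)/((0 - 341)² + 3908) = -199107/((-341)² + 3908) = -199107/(116281 + 3908) = -199107/120189 = -199107*1/120189 = -66369/40063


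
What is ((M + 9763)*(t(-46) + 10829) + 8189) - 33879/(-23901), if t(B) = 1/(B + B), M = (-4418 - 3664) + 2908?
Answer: 36430085699473/732964 ≈ 4.9702e+7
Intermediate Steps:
M = -5174 (M = -8082 + 2908 = -5174)
t(B) = 1/(2*B)
((M + 9763)*(t(-46) + 10829) + 8189) - 33879/(-23901) = ((-5174 + 9763)*((½)/(-46) + 10829) + 8189) - 33879/(-23901) = (4589*((½)*(-1/46) + 10829) + 8189) - 33879*(-1/23901) = (4589*(-1/92 + 10829) + 8189) + 11293/7967 = (4589*(996267/92) + 8189) + 11293/7967 = (4571869263/92 + 8189) + 11293/7967 = 4572622651/92 + 11293/7967 = 36430085699473/732964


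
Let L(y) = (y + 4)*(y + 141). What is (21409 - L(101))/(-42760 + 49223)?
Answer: -4001/6463 ≈ -0.61906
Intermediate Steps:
L(y) = (4 + y)*(141 + y)
(21409 - L(101))/(-42760 + 49223) = (21409 - (564 + 101**2 + 145*101))/(-42760 + 49223) = (21409 - (564 + 10201 + 14645))/6463 = (21409 - 1*25410)*(1/6463) = (21409 - 25410)*(1/6463) = -4001*1/6463 = -4001/6463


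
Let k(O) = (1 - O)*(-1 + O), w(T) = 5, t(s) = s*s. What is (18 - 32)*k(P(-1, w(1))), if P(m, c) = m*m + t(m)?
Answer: 14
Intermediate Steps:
t(s) = s²
P(m, c) = 2*m² (P(m, c) = m*m + m² = m² + m² = 2*m²)
(18 - 32)*k(P(-1, w(1))) = (18 - 32)*(-1 - (2*(-1)²)² + 2*(2*(-1)²)) = -14*(-1 - (2*1)² + 2*(2*1)) = -14*(-1 - 1*2² + 2*2) = -14*(-1 - 1*4 + 4) = -14*(-1 - 4 + 4) = -14*(-1) = 14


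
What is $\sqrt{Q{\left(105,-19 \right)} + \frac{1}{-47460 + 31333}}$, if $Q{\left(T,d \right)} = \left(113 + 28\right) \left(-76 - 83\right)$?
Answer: $\frac{i \sqrt{5830736428178}}{16127} \approx 149.73 i$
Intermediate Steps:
$Q{\left(T,d \right)} = -22419$ ($Q{\left(T,d \right)} = 141 \left(-159\right) = -22419$)
$\sqrt{Q{\left(105,-19 \right)} + \frac{1}{-47460 + 31333}} = \sqrt{-22419 + \frac{1}{-47460 + 31333}} = \sqrt{-22419 + \frac{1}{-16127}} = \sqrt{-22419 - \frac{1}{16127}} = \sqrt{- \frac{361551214}{16127}} = \frac{i \sqrt{5830736428178}}{16127}$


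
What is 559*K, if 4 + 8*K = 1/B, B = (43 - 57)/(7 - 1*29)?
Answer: -9503/56 ≈ -169.70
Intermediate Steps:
B = 7/11 (B = -14/(7 - 29) = -14/(-22) = -14*(-1/22) = 7/11 ≈ 0.63636)
K = -17/56 (K = -1/2 + 1/(8*(7/11)) = -1/2 + (1/8)*(11/7) = -1/2 + 11/56 = -17/56 ≈ -0.30357)
559*K = 559*(-17/56) = -9503/56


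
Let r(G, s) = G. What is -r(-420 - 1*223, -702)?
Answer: 643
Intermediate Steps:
-r(-420 - 1*223, -702) = -(-420 - 1*223) = -(-420 - 223) = -1*(-643) = 643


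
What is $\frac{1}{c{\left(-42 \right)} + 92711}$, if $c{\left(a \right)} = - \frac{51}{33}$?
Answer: $\frac{11}{1019804} \approx 1.0786 \cdot 10^{-5}$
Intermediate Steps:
$c{\left(a \right)} = - \frac{17}{11}$ ($c{\left(a \right)} = \left(-51\right) \frac{1}{33} = - \frac{17}{11}$)
$\frac{1}{c{\left(-42 \right)} + 92711} = \frac{1}{- \frac{17}{11} + 92711} = \frac{1}{\frac{1019804}{11}} = \frac{11}{1019804}$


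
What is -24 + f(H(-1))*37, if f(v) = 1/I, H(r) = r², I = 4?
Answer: -59/4 ≈ -14.750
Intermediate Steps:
f(v) = ¼ (f(v) = 1/4 = ¼)
-24 + f(H(-1))*37 = -24 + (¼)*37 = -24 + 37/4 = -59/4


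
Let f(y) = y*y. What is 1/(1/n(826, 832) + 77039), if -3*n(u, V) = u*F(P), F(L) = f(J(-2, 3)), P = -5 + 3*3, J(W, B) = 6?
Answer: 9912/763610567 ≈ 1.2980e-5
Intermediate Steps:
f(y) = y**2
P = 4 (P = -5 + 9 = 4)
F(L) = 36 (F(L) = 6**2 = 36)
n(u, V) = -12*u (n(u, V) = -u*36/3 = -12*u)
1/(1/n(826, 832) + 77039) = 1/(1/(-12*826) + 77039) = 1/(1/(-9912) + 77039) = 1/(-1/9912 + 77039) = 1/(763610567/9912) = 9912/763610567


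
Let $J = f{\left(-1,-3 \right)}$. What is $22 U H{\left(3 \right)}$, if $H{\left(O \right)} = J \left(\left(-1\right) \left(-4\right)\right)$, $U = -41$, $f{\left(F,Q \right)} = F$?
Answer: $3608$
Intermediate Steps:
$J = -1$
$H{\left(O \right)} = -4$ ($H{\left(O \right)} = - \left(-1\right) \left(-4\right) = \left(-1\right) 4 = -4$)
$22 U H{\left(3 \right)} = 22 \left(-41\right) \left(-4\right) = \left(-902\right) \left(-4\right) = 3608$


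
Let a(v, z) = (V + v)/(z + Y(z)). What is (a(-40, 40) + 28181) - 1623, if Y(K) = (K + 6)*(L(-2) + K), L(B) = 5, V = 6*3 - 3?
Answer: 11207471/422 ≈ 26558.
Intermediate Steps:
V = 15 (V = 18 - 3 = 15)
Y(K) = (5 + K)*(6 + K) (Y(K) = (K + 6)*(5 + K) = (6 + K)*(5 + K) = (5 + K)*(6 + K))
a(v, z) = (15 + v)/(30 + z**2 + 12*z) (a(v, z) = (15 + v)/(z + (30 + z**2 + 11*z)) = (15 + v)/(30 + z**2 + 12*z))
(a(-40, 40) + 28181) - 1623 = ((15 - 40)/(30 + 40**2 + 12*40) + 28181) - 1623 = (-25/(30 + 1600 + 480) + 28181) - 1623 = (-25/2110 + 28181) - 1623 = ((1/2110)*(-25) + 28181) - 1623 = (-5/422 + 28181) - 1623 = 11892377/422 - 1623 = 11207471/422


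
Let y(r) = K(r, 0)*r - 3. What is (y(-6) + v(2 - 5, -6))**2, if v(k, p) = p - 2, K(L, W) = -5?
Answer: 361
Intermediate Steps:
v(k, p) = -2 + p
y(r) = -3 - 5*r (y(r) = -5*r - 3 = -3 - 5*r)
(y(-6) + v(2 - 5, -6))**2 = ((-3 - 5*(-6)) + (-2 - 6))**2 = ((-3 + 30) - 8)**2 = (27 - 8)**2 = 19**2 = 361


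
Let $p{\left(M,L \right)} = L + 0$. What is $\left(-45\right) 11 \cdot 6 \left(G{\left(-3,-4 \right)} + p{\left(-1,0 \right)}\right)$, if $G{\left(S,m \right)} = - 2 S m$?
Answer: $71280$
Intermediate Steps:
$G{\left(S,m \right)} = - 2 S m$
$p{\left(M,L \right)} = L$
$\left(-45\right) 11 \cdot 6 \left(G{\left(-3,-4 \right)} + p{\left(-1,0 \right)}\right) = \left(-45\right) 11 \cdot 6 \left(\left(-2\right) \left(-3\right) \left(-4\right) + 0\right) = - 495 \cdot 6 \left(-24 + 0\right) = - 495 \cdot 6 \left(-24\right) = \left(-495\right) \left(-144\right) = 71280$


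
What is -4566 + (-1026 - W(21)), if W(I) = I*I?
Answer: -6033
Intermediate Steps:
W(I) = I²
-4566 + (-1026 - W(21)) = -4566 + (-1026 - 1*21²) = -4566 + (-1026 - 1*441) = -4566 + (-1026 - 441) = -4566 - 1467 = -6033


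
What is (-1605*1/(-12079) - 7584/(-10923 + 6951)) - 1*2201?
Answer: -8791760766/3998149 ≈ -2199.0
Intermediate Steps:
(-1605*1/(-12079) - 7584/(-10923 + 6951)) - 1*2201 = (-1605*(-1/12079) - 7584/(-3972)) - 2201 = (1605/12079 - 7584*(-1/3972)) - 2201 = (1605/12079 + 632/331) - 2201 = 8165183/3998149 - 2201 = -8791760766/3998149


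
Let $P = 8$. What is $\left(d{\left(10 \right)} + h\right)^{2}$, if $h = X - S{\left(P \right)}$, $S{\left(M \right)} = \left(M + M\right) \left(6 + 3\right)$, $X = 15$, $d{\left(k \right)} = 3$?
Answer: $15876$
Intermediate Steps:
$S{\left(M \right)} = 18 M$ ($S{\left(M \right)} = 2 M 9 = 18 M$)
$h = -129$ ($h = 15 - 18 \cdot 8 = 15 - 144 = -129$)
$\left(d{\left(10 \right)} + h\right)^{2} = \left(3 - 129\right)^{2} = \left(-126\right)^{2} = 15876$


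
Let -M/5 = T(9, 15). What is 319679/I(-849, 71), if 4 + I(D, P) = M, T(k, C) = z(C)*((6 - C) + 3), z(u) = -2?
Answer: -319679/64 ≈ -4995.0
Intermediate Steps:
T(k, C) = -18 + 2*C (T(k, C) = -2*((6 - C) + 3) = -2*(9 - C) = -18 + 2*C)
M = -60 (M = -5*(-18 + 2*15) = -5*(-18 + 30) = -5*12 = -60)
I(D, P) = -64 (I(D, P) = -4 - 60 = -64)
319679/I(-849, 71) = 319679/(-64) = 319679*(-1/64) = -319679/64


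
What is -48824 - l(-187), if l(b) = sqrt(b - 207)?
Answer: -48824 - I*sqrt(394) ≈ -48824.0 - 19.849*I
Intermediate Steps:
l(b) = sqrt(-207 + b)
-48824 - l(-187) = -48824 - sqrt(-207 - 187) = -48824 - sqrt(-394) = -48824 - I*sqrt(394)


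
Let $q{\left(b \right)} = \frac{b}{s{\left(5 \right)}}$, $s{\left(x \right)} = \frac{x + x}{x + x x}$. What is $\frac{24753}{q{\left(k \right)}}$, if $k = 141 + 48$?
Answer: $\frac{8251}{189} \approx 43.656$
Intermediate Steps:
$s{\left(x \right)} = \frac{2 x}{x + x^{2}}$
$k = 189$
$q{\left(b \right)} = 3 b$ ($q{\left(b \right)} = \frac{b}{2 \frac{1}{1 + 5}} = \frac{b}{2 \cdot \frac{1}{6}} = b \frac{1}{\frac{1}{3}} = b 3 = 3 b$)
$\frac{24753}{q{\left(k \right)}} = \frac{24753}{3 \cdot 189} = \frac{24753}{567} = 24753 \cdot \frac{1}{567} = \frac{8251}{189}$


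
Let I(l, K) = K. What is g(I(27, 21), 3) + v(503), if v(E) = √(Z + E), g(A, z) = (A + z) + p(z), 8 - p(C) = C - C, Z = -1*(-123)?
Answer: 32 + √626 ≈ 57.020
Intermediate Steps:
Z = 123
p(C) = 8 (p(C) = 8 - (C - C) = 8 - 1*0 = 8 + 0 = 8)
g(A, z) = 8 + A + z (g(A, z) = (A + z) + 8 = 8 + A + z)
v(E) = √(123 + E)
g(I(27, 21), 3) + v(503) = (8 + 21 + 3) + √(123 + 503) = 32 + √626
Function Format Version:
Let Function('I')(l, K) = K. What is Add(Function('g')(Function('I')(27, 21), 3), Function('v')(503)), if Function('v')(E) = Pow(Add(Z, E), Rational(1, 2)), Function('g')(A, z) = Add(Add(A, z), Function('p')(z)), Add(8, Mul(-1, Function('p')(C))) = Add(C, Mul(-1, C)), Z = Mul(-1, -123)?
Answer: Add(32, Pow(626, Rational(1, 2))) ≈ 57.020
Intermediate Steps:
Z = 123
Function('p')(C) = 8 (Function('p')(C) = Add(8, Mul(-1, Add(C, Mul(-1, C)))) = Add(8, Mul(-1, 0)) = Add(8, 0) = 8)
Function('g')(A, z) = Add(8, A, z) (Function('g')(A, z) = Add(Add(A, z), 8) = Add(8, A, z))
Function('v')(E) = Pow(Add(123, E), Rational(1, 2))
Add(Function('g')(Function('I')(27, 21), 3), Function('v')(503)) = Add(Add(8, 21, 3), Pow(Add(123, 503), Rational(1, 2))) = Add(32, Pow(626, Rational(1, 2)))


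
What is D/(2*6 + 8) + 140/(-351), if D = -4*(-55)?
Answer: 3721/351 ≈ 10.601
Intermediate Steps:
D = 220
D/(2*6 + 8) + 140/(-351) = 220/(2*6 + 8) + 140/(-351) = 220/(12 + 8) + 140*(-1/351) = 220/20 - 140/351 = 220*(1/20) - 140/351 = 11 - 140/351 = 3721/351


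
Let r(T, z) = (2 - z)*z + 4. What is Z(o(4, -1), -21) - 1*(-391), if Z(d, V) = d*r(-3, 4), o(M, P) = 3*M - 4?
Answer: 359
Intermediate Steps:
o(M, P) = -4 + 3*M
r(T, z) = 4 + z*(2 - z) (r(T, z) = z*(2 - z) + 4 = 4 + z*(2 - z))
Z(d, V) = -4*d (Z(d, V) = d*(4 - 1*4² + 2*4) = d*(4 - 1*16 + 8) = d*(4 - 16 + 8) = d*(-4) = -4*d)
Z(o(4, -1), -21) - 1*(-391) = -4*(-4 + 3*4) - 1*(-391) = -4*(-4 + 12) + 391 = -4*8 + 391 = -32 + 391 = 359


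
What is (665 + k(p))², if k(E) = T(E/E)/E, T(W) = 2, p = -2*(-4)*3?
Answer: 63696361/144 ≈ 4.4234e+5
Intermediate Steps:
p = 24 (p = 8*3 = 24)
k(E) = 2/E
(665 + k(p))² = (665 + 2/24)² = (665 + 2*(1/24))² = (665 + 1/12)² = (7981/12)² = 63696361/144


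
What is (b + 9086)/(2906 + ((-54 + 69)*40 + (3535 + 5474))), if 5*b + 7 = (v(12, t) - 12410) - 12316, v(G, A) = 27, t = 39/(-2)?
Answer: 20724/62575 ≈ 0.33119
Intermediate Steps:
t = -39/2 (t = 39*(-½) = -39/2 ≈ -19.500)
b = -24706/5 (b = -7/5 + ((27 - 12410) - 12316)/5 = -7/5 + (-12383 - 12316)/5 = -7/5 + (⅕)*(-24699) = -7/5 - 24699/5 = -24706/5 ≈ -4941.2)
(b + 9086)/(2906 + ((-54 + 69)*40 + (3535 + 5474))) = (-24706/5 + 9086)/(2906 + ((-54 + 69)*40 + (3535 + 5474))) = 20724/(5*(2906 + (15*40 + 9009))) = 20724/(5*(2906 + (600 + 9009))) = 20724/(5*(2906 + 9609)) = (20724/5)/12515 = (20724/5)*(1/12515) = 20724/62575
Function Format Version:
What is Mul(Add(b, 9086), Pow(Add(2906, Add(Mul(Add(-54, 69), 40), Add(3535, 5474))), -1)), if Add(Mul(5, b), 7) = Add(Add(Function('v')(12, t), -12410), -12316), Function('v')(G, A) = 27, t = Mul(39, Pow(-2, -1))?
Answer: Rational(20724, 62575) ≈ 0.33119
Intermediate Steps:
t = Rational(-39, 2) (t = Mul(39, Rational(-1, 2)) = Rational(-39, 2) ≈ -19.500)
b = Rational(-24706, 5) (b = Add(Rational(-7, 5), Mul(Rational(1, 5), Add(Add(27, -12410), -12316))) = Add(Rational(-7, 5), Mul(Rational(1, 5), Add(-12383, -12316))) = Add(Rational(-7, 5), Mul(Rational(1, 5), -24699)) = Add(Rational(-7, 5), Rational(-24699, 5)) = Rational(-24706, 5) ≈ -4941.2)
Mul(Add(b, 9086), Pow(Add(2906, Add(Mul(Add(-54, 69), 40), Add(3535, 5474))), -1)) = Mul(Add(Rational(-24706, 5), 9086), Pow(Add(2906, Add(Mul(Add(-54, 69), 40), Add(3535, 5474))), -1)) = Mul(Rational(20724, 5), Pow(Add(2906, Add(Mul(15, 40), 9009)), -1)) = Mul(Rational(20724, 5), Pow(Add(2906, Add(600, 9009)), -1)) = Mul(Rational(20724, 5), Pow(Add(2906, 9609), -1)) = Mul(Rational(20724, 5), Pow(12515, -1)) = Mul(Rational(20724, 5), Rational(1, 12515)) = Rational(20724, 62575)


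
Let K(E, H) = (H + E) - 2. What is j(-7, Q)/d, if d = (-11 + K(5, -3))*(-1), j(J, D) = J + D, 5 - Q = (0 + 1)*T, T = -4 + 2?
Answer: 0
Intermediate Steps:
T = -2
K(E, H) = -2 + E + H (K(E, H) = (E + H) - 2 = -2 + E + H)
Q = 7 (Q = 5 - (0 + 1)*(-2) = 5 - (-2) = 5 - 1*(-2) = 5 + 2 = 7)
j(J, D) = D + J
d = 11 (d = (-11 + (-2 + 5 - 3))*(-1) = (-11 + 0)*(-1) = -11*(-1) = 11)
j(-7, Q)/d = (7 - 7)/11 = 0*(1/11) = 0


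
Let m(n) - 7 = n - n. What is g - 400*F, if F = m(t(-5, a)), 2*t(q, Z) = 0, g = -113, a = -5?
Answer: -2913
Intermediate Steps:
t(q, Z) = 0 (t(q, Z) = (½)*0 = 0)
m(n) = 7 (m(n) = 7 + (n - n) = 7 + 0 = 7)
F = 7
g - 400*F = -113 - 400*7 = -113 - 2800 = -2913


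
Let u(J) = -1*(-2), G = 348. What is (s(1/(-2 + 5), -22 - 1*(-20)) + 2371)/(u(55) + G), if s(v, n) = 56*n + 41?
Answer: 46/7 ≈ 6.5714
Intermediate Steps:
u(J) = 2
s(v, n) = 41 + 56*n
(s(1/(-2 + 5), -22 - 1*(-20)) + 2371)/(u(55) + G) = ((41 + 56*(-22 - 1*(-20))) + 2371)/(2 + 348) = ((41 + 56*(-22 + 20)) + 2371)/350 = ((41 + 56*(-2)) + 2371)*(1/350) = ((41 - 112) + 2371)*(1/350) = (-71 + 2371)*(1/350) = 2300*(1/350) = 46/7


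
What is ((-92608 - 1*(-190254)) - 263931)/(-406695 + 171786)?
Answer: 166285/234909 ≈ 0.70787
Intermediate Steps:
((-92608 - 1*(-190254)) - 263931)/(-406695 + 171786) = ((-92608 + 190254) - 263931)/(-234909) = (97646 - 263931)*(-1/234909) = -166285*(-1/234909) = 166285/234909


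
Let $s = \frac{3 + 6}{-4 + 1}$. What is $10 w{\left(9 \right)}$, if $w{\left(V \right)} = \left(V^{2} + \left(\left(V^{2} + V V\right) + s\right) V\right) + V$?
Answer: $15210$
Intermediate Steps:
$s = -3$ ($s = \frac{9}{-3} = 9 \left(- \frac{1}{3}\right) = -3$)
$w{\left(V \right)} = V + V^{2} + V \left(-3 + 2 V^{2}\right)$ ($w{\left(V \right)} = \left(V^{2} + \left(\left(V^{2} + V V\right) - 3\right) V\right) + V = \left(V^{2} + \left(\left(V^{2} + V^{2}\right) - 3\right) V\right) + V = \left(V^{2} + \left(2 V^{2} - 3\right) V\right) + V = \left(V^{2} + \left(-3 + 2 V^{2}\right) V\right) + V = \left(V^{2} + V \left(-3 + 2 V^{2}\right)\right) + V = V + V^{2} + V \left(-3 + 2 V^{2}\right)$)
$10 w{\left(9 \right)} = 10 \cdot 9 \left(-2 + 9 + 2 \cdot 9^{2}\right) = 10 \cdot 9 \left(-2 + 9 + 2 \cdot 81\right) = 10 \cdot 9 \left(-2 + 9 + 162\right) = 10 \cdot 9 \cdot 169 = 10 \cdot 1521 = 15210$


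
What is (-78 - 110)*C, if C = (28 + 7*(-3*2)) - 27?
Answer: 7708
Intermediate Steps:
C = -41 (C = (28 + 7*(-6)) - 27 = (28 - 42) - 27 = -14 - 27 = -41)
(-78 - 110)*C = (-78 - 110)*(-41) = -188*(-41) = 7708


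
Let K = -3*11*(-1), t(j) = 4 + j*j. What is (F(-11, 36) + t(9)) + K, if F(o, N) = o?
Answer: 107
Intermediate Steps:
t(j) = 4 + j²
K = 33 (K = -33*(-1) = 33)
(F(-11, 36) + t(9)) + K = (-11 + (4 + 9²)) + 33 = (-11 + (4 + 81)) + 33 = (-11 + 85) + 33 = 74 + 33 = 107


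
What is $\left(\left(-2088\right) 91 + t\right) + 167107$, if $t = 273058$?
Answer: $250157$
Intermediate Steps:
$\left(\left(-2088\right) 91 + t\right) + 167107 = \left(\left(-2088\right) 91 + 273058\right) + 167107 = \left(-190008 + 273058\right) + 167107 = 83050 + 167107 = 250157$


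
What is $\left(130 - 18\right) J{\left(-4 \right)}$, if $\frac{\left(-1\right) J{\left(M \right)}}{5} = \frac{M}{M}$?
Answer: $-560$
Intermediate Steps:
$J{\left(M \right)} = -5$ ($J{\left(M \right)} = - 5 \frac{M}{M} = \left(-5\right) 1 = -5$)
$\left(130 - 18\right) J{\left(-4 \right)} = \left(130 - 18\right) \left(-5\right) = 112 \left(-5\right) = -560$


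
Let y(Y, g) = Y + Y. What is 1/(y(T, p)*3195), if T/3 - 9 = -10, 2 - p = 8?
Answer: -1/19170 ≈ -5.2165e-5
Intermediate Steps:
p = -6 (p = 2 - 1*8 = 2 - 8 = -6)
T = -3 (T = 27 + 3*(-10) = 27 - 30 = -3)
y(Y, g) = 2*Y
1/(y(T, p)*3195) = 1/((2*(-3))*3195) = 1/(-6*3195) = 1/(-19170) = -1/19170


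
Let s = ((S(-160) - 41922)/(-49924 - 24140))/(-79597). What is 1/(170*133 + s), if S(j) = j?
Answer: 2947636104/66646052290399 ≈ 4.4228e-5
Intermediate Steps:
s = -21041/2947636104 (s = ((-160 - 41922)/(-49924 - 24140))/(-79597) = -42082/(-74064)*(-1/79597) = -42082*(-1/74064)*(-1/79597) = (21041/37032)*(-1/79597) = -21041/2947636104 ≈ -7.1383e-6)
1/(170*133 + s) = 1/(170*133 - 21041/2947636104) = 1/(22610 - 21041/2947636104) = 1/(66646052290399/2947636104) = 2947636104/66646052290399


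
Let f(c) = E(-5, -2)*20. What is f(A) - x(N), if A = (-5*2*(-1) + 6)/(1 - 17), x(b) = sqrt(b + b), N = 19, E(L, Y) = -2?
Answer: -40 - sqrt(38) ≈ -46.164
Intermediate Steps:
x(b) = sqrt(2)*sqrt(b) (x(b) = sqrt(2*b) = sqrt(2)*sqrt(b))
A = -1 (A = (-10*(-1) + 6)/(-16) = (10 + 6)*(-1/16) = 16*(-1/16) = -1)
f(c) = -40 (f(c) = -2*20 = -40)
f(A) - x(N) = -40 - sqrt(2)*sqrt(19) = -40 - sqrt(38)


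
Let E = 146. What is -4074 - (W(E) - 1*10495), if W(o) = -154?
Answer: 6575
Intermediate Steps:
-4074 - (W(E) - 1*10495) = -4074 - (-154 - 1*10495) = -4074 - (-154 - 10495) = -4074 - 1*(-10649) = -4074 + 10649 = 6575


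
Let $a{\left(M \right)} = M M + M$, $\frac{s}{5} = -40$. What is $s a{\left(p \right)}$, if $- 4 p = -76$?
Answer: $-76000$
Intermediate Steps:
$p = 19$ ($p = \left(- \frac{1}{4}\right) \left(-76\right) = 19$)
$s = -200$ ($s = 5 \left(-40\right) = -200$)
$a{\left(M \right)} = M + M^{2}$ ($a{\left(M \right)} = M^{2} + M = M + M^{2}$)
$s a{\left(p \right)} = - 200 \cdot 19 \left(1 + 19\right) = - 200 \cdot 19 \cdot 20 = \left(-200\right) 380 = -76000$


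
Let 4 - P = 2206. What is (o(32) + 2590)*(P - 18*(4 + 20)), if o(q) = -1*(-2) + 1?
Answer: -6829962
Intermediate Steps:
P = -2202 (P = 4 - 1*2206 = 4 - 2206 = -2202)
o(q) = 3 (o(q) = 2 + 1 = 3)
(o(32) + 2590)*(P - 18*(4 + 20)) = (3 + 2590)*(-2202 - 18*(4 + 20)) = 2593*(-2202 - 18*24) = 2593*(-2202 - 432) = 2593*(-2634) = -6829962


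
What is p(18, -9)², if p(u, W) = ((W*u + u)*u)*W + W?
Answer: 543775761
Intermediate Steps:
p(u, W) = W + W*u*(u + W*u) (p(u, W) = ((u + W*u)*u)*W + W = (u*(u + W*u))*W + W = W*u*(u + W*u) + W = W + W*u*(u + W*u))
p(18, -9)² = (-9*(1 + 18² - 9*18²))² = (-9*(1 + 324 - 9*324))² = (-9*(1 + 324 - 2916))² = (-9*(-2591))² = 23319² = 543775761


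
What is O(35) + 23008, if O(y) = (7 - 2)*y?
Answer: 23183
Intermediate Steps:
O(y) = 5*y
O(35) + 23008 = 5*35 + 23008 = 175 + 23008 = 23183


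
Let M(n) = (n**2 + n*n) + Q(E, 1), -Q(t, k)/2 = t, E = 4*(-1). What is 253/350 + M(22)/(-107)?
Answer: -314529/37450 ≈ -8.3986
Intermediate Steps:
E = -4
Q(t, k) = -2*t
M(n) = 8 + 2*n**2 (M(n) = (n**2 + n*n) - 2*(-4) = (n**2 + n**2) + 8 = 2*n**2 + 8 = 8 + 2*n**2)
253/350 + M(22)/(-107) = 253/350 + (8 + 2*22**2)/(-107) = 253*(1/350) + (8 + 2*484)*(-1/107) = 253/350 + (8 + 968)*(-1/107) = 253/350 + 976*(-1/107) = 253/350 - 976/107 = -314529/37450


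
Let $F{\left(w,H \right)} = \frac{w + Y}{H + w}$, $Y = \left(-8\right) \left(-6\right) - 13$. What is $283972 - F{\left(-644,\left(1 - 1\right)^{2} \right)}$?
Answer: $\frac{26125337}{92} \approx 2.8397 \cdot 10^{5}$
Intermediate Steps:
$Y = 35$ ($Y = 48 - 13 = 35$)
$F{\left(w,H \right)} = \frac{35 + w}{H + w}$ ($F{\left(w,H \right)} = \frac{w + 35}{H + w} = \frac{35 + w}{H + w}$)
$283972 - F{\left(-644,\left(1 - 1\right)^{2} \right)} = 283972 - \frac{35 - 644}{\left(1 - 1\right)^{2} - 644} = 283972 - \frac{1}{0^{2} - 644} \left(-609\right) = 283972 - \frac{1}{0 - 644} \left(-609\right) = 283972 - \frac{1}{-644} \left(-609\right) = 283972 - \left(- \frac{1}{644}\right) \left(-609\right) = 283972 - \frac{87}{92} = \frac{26125337}{92}$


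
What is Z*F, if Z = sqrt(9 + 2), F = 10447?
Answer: 10447*sqrt(11) ≈ 34649.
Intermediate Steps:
Z = sqrt(11) ≈ 3.3166
Z*F = sqrt(11)*10447 = 10447*sqrt(11)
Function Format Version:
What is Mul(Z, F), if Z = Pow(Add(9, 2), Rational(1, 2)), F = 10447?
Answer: Mul(10447, Pow(11, Rational(1, 2))) ≈ 34649.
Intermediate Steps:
Z = Pow(11, Rational(1, 2)) ≈ 3.3166
Mul(Z, F) = Mul(Pow(11, Rational(1, 2)), 10447) = Mul(10447, Pow(11, Rational(1, 2)))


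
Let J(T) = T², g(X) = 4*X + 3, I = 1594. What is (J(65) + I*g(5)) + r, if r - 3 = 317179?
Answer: 358069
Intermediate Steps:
r = 317182 (r = 3 + 317179 = 317182)
g(X) = 3 + 4*X
(J(65) + I*g(5)) + r = (65² + 1594*(3 + 4*5)) + 317182 = (4225 + 1594*(3 + 20)) + 317182 = (4225 + 1594*23) + 317182 = (4225 + 36662) + 317182 = 40887 + 317182 = 358069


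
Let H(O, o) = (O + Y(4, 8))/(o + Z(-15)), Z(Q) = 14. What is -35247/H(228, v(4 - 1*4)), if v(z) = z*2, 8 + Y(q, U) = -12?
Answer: -246729/104 ≈ -2372.4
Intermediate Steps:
Y(q, U) = -20 (Y(q, U) = -8 - 12 = -20)
v(z) = 2*z
H(O, o) = (-20 + O)/(14 + o) (H(O, o) = (O - 20)/(o + 14) = (-20 + O)/(14 + o))
-35247/H(228, v(4 - 1*4)) = -35247*(14 + 2*(4 - 1*4))/(-20 + 228) = -(246729/104 + 35247*(4 - 4)/104) = -35247/(208/(14 + 2*0)) = -35247/(208/(14 + 0)) = -35247/(208/14) = -35247/((1/14)*208) = -35247/104/7 = -35247*7/104 = -246729/104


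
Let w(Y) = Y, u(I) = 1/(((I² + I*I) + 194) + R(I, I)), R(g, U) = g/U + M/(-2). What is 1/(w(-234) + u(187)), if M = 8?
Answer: -70129/16410185 ≈ -0.0042735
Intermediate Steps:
R(g, U) = -4 + g/U (R(g, U) = g/U + 8/(-2) = g/U + 8*(-½) = g/U - 4 = -4 + g/U)
u(I) = 1/(191 + 2*I²) (u(I) = 1/(((I² + I*I) + 194) + (-4 + I/I)) = 1/(((I² + I²) + 194) + (-4 + 1)) = 1/((2*I² + 194) - 3) = 1/((194 + 2*I²) - 3) = 1/(191 + 2*I²))
1/(w(-234) + u(187)) = 1/(-234 + 1/(191 + 2*187²)) = 1/(-234 + 1/(191 + 2*34969)) = 1/(-234 + 1/(191 + 69938)) = 1/(-234 + 1/70129) = 1/(-16410185/70129) = -70129/16410185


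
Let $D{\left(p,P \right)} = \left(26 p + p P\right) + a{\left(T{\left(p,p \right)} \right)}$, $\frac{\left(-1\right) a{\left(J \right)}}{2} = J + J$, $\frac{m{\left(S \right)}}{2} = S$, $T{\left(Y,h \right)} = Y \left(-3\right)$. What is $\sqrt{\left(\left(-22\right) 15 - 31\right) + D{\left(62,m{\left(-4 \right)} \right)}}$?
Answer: $\sqrt{1499} \approx 38.717$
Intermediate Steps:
$T{\left(Y,h \right)} = - 3 Y$
$m{\left(S \right)} = 2 S$
$a{\left(J \right)} = - 4 J$ ($a{\left(J \right)} = - 2 \left(J + J\right) = - 2 \cdot 2 J = - 4 J$)
$D{\left(p,P \right)} = 38 p + P p$ ($D{\left(p,P \right)} = \left(26 p + p P\right) - 4 \left(- 3 p\right) = \left(26 p + P p\right) + 12 p = 38 p + P p$)
$\sqrt{\left(\left(-22\right) 15 - 31\right) + D{\left(62,m{\left(-4 \right)} \right)}} = \sqrt{\left(\left(-22\right) 15 - 31\right) + 62 \left(38 + 2 \left(-4\right)\right)} = \sqrt{\left(-330 - 31\right) + 62 \left(38 - 8\right)} = \sqrt{-361 + 62 \cdot 30} = \sqrt{-361 + 1860} = \sqrt{1499}$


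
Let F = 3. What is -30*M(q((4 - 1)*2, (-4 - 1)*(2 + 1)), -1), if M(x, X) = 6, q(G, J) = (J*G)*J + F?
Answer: -180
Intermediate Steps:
q(G, J) = 3 + G*J² (q(G, J) = (J*G)*J + 3 = (G*J)*J + 3 = G*J² + 3 = 3 + G*J²)
-30*M(q((4 - 1)*2, (-4 - 1)*(2 + 1)), -1) = -30*6 = -180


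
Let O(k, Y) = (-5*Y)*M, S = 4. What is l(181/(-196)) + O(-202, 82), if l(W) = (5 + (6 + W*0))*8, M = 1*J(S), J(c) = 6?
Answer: -2372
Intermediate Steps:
M = 6 (M = 1*6 = 6)
l(W) = 88 (l(W) = (5 + (6 + 0))*8 = (5 + 6)*8 = 11*8 = 88)
O(k, Y) = -30*Y (O(k, Y) = -5*Y*6 = -30*Y)
l(181/(-196)) + O(-202, 82) = 88 - 30*82 = 88 - 2460 = -2372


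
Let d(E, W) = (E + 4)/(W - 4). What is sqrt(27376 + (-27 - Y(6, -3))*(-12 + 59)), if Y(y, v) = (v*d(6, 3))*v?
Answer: sqrt(30337) ≈ 174.18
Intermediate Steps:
d(E, W) = (4 + E)/(-4 + W)
Y(y, v) = -10*v**2 (Y(y, v) = (v*((4 + 6)/(-4 + 3)))*v = (v*(10/(-1)))*v = (v*(-1*10))*v = (v*(-10))*v = (-10*v)*v = -10*v**2)
sqrt(27376 + (-27 - Y(6, -3))*(-12 + 59)) = sqrt(27376 + (-27 - (-10)*(-3)**2)*(-12 + 59)) = sqrt(27376 + (-27 - (-10)*9)*47) = sqrt(27376 + (-27 - 1*(-90))*47) = sqrt(27376 + (-27 + 90)*47) = sqrt(27376 + 63*47) = sqrt(27376 + 2961) = sqrt(30337)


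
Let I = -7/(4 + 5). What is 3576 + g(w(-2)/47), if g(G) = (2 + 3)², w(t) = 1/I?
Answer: 3601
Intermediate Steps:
I = -7/9 ≈ -0.77778
w(t) = -9/7 (w(t) = 1/(-7/9) = -9/7)
g(G) = 25 (g(G) = 5² = 25)
3576 + g(w(-2)/47) = 3576 + 25 = 3601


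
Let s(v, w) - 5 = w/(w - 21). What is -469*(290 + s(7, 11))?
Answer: -1378391/10 ≈ -1.3784e+5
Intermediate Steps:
s(v, w) = 5 + w/(-21 + w) (s(v, w) = 5 + w/(w - 21) = 5 + w/(-21 + w))
-469*(290 + s(7, 11)) = -469*(290 + 3*(-35 + 2*11)/(-21 + 11)) = -469*(290 + 3*(-35 + 22)/(-10)) = -469*(290 + 3*(-1/10)*(-13)) = -469*(290 + 39/10) = -469*2939/10 = -1378391/10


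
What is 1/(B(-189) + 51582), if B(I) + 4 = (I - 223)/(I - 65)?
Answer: 127/6550612 ≈ 1.9387e-5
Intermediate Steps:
B(I) = -4 + (-223 + I)/(-65 + I) (B(I) = -4 + (I - 223)/(I - 65) = -4 + (-223 + I)/(-65 + I))
1/(B(-189) + 51582) = 1/((37 - 3*(-189))/(-65 - 189) + 51582) = 1/((37 + 567)/(-254) + 51582) = 1/(-1/254*604 + 51582) = 1/(-302/127 + 51582) = 1/(6550612/127) = 127/6550612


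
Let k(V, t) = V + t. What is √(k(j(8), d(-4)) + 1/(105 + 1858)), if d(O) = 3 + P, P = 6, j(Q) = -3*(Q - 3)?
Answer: I*√23118251/1963 ≈ 2.4494*I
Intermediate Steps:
j(Q) = 9 - 3*Q (j(Q) = -3*(-3 + Q) = 9 - 3*Q)
d(O) = 9 (d(O) = 3 + 6 = 9)
√(k(j(8), d(-4)) + 1/(105 + 1858)) = √(((9 - 3*8) + 9) + 1/(105 + 1858)) = √(((9 - 24) + 9) + 1/1963) = √((-15 + 9) + 1/1963) = √(-6 + 1/1963) = √(-11777/1963) = I*√23118251/1963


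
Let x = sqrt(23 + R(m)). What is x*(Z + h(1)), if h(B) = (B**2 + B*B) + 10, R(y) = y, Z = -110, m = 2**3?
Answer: -98*sqrt(31) ≈ -545.64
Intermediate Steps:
m = 8
x = sqrt(31) (x = sqrt(23 + 8) = sqrt(31) ≈ 5.5678)
h(B) = 10 + 2*B**2 (h(B) = (B**2 + B**2) + 10 = 2*B**2 + 10 = 10 + 2*B**2)
x*(Z + h(1)) = sqrt(31)*(-110 + (10 + 2*1**2)) = sqrt(31)*(-110 + (10 + 2*1)) = sqrt(31)*(-110 + (10 + 2)) = sqrt(31)*(-110 + 12) = sqrt(31)*(-98) = -98*sqrt(31)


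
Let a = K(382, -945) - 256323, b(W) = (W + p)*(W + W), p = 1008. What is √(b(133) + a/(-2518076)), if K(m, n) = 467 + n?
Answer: √481110796753475383/1259038 ≈ 550.91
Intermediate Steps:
b(W) = 2*W*(1008 + W) (b(W) = (W + 1008)*(W + W) = (1008 + W)*(2*W) = 2*W*(1008 + W))
a = -256801 (a = (467 - 945) - 256323 = -478 - 256323 = -256801)
√(b(133) + a/(-2518076)) = √(2*133*(1008 + 133) - 256801/(-2518076)) = √(2*133*1141 - 256801*(-1/2518076)) = √(303506 + 256801/2518076) = √(764251431257/2518076) = √481110796753475383/1259038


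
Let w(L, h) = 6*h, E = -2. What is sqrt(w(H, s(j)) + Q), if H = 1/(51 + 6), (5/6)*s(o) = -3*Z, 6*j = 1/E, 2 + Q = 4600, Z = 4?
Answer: sqrt(112790)/5 ≈ 67.168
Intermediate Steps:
Q = 4598 (Q = -2 + 4600 = 4598)
j = -1/12 (j = (1/6)/(-2) = (1/6)*(-1/2) = -1/12 ≈ -0.083333)
s(o) = -72/5 (s(o) = 6*(-3*4)/5 = (6/5)*(-12) = -72/5)
H = 1/57 ≈ 0.017544
sqrt(w(H, s(j)) + Q) = sqrt(6*(-72/5) + 4598) = sqrt(-432/5 + 4598) = sqrt(22558/5) = sqrt(112790)/5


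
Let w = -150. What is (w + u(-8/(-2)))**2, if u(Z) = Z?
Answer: 21316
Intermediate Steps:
(w + u(-8/(-2)))**2 = (-150 - 8/(-2))**2 = (-150 - 8*(-1/2))**2 = (-150 + 4)**2 = (-146)**2 = 21316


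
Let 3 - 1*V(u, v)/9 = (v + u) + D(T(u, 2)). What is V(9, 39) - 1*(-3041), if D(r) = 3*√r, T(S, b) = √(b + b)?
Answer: 2636 - 27*√2 ≈ 2597.8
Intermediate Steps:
T(S, b) = √2*√b (T(S, b) = √(2*b) = √2*√b)
V(u, v) = 27 - 27*√2 - 9*u - 9*v (V(u, v) = 27 - 9*((v + u) + 3*√(√2*√2)) = 27 - 9*((u + v) + 3*√2) = 27 - 9*(u + v + 3*√2) = 27 + (-27*√2 - 9*u - 9*v) = 27 - 27*√2 - 9*u - 9*v)
V(9, 39) - 1*(-3041) = (27 - 27*√2 - 9*9 - 9*39) - 1*(-3041) = (27 - 27*√2 - 81 - 351) + 3041 = (-405 - 27*√2) + 3041 = 2636 - 27*√2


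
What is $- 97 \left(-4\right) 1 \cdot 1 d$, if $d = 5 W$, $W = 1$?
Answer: $1940$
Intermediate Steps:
$d = 5$ ($d = 5 \cdot 1 = 5$)
$- 97 \left(-4\right) 1 \cdot 1 d = - 97 \left(-4\right) 1 \cdot 1 \cdot 5 = - 97 \left(\left(-4\right) 1\right) 5 = \left(-97\right) \left(-4\right) 5 = 388 \cdot 5 = 1940$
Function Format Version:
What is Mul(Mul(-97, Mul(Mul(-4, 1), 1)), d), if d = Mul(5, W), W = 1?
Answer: 1940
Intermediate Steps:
d = 5 (d = Mul(5, 1) = 5)
Mul(Mul(-97, Mul(Mul(-4, 1), 1)), d) = Mul(Mul(-97, Mul(Mul(-4, 1), 1)), 5) = Mul(Mul(-97, Mul(-4, 1)), 5) = Mul(Mul(-97, -4), 5) = Mul(388, 5) = 1940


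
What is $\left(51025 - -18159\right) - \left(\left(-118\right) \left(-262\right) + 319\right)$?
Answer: $37949$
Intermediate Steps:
$\left(51025 - -18159\right) - \left(\left(-118\right) \left(-262\right) + 319\right) = \left(51025 + 18159\right) - \left(30916 + 319\right) = 69184 - 31235 = 37949$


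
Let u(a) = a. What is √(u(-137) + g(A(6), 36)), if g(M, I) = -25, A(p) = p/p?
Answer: 9*I*√2 ≈ 12.728*I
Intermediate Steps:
A(p) = 1
√(u(-137) + g(A(6), 36)) = √(-137 - 25) = √(-162) = 9*I*√2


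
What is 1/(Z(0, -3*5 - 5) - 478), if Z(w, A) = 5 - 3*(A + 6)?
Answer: -1/431 ≈ -0.0023202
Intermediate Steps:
Z(w, A) = -13 - 3*A (Z(w, A) = 5 - 3*(6 + A) = 5 + (-18 - 3*A) = -13 - 3*A)
1/(Z(0, -3*5 - 5) - 478) = 1/((-13 - 3*(-3*5 - 5)) - 478) = 1/((-13 - 3*(-15 - 5)) - 478) = 1/((-13 - 3*(-20)) - 478) = 1/((-13 + 60) - 478) = 1/(47 - 478) = 1/(-431) = -1/431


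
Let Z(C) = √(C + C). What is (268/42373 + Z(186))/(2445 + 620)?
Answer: 268/129873245 + 2*√93/3065 ≈ 0.0062948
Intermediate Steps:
Z(C) = √2*√C (Z(C) = √(2*C) = √2*√C)
(268/42373 + Z(186))/(2445 + 620) = (268/42373 + √2*√186)/(2445 + 620) = (268*(1/42373) + 2*√93)/3065 = (268/42373 + 2*√93)*(1/3065) = 268/129873245 + 2*√93/3065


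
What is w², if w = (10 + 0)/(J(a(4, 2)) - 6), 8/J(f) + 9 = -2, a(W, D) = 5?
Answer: 3025/1369 ≈ 2.2096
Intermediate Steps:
J(f) = -8/11 (J(f) = 8/(-9 - 2) = 8/(-11) = 8*(-1/11) = -8/11)
w = -55/37 (w = (10 + 0)/(-8/11 - 6) = 10/(-74/11) = 10*(-11/74) = -55/37 ≈ -1.4865)
w² = (-55/37)² = 3025/1369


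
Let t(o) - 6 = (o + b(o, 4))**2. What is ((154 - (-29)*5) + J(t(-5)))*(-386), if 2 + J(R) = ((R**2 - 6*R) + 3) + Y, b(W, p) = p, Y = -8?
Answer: -115414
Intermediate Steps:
t(o) = 6 + (4 + o)**2 (t(o) = 6 + (o + 4)**2 = 6 + (4 + o)**2)
J(R) = -7 + R**2 - 6*R (J(R) = -2 + (((R**2 - 6*R) + 3) - 8) = -2 + ((3 + R**2 - 6*R) - 8) = -2 + (-5 + R**2 - 6*R) = -7 + R**2 - 6*R)
((154 - (-29)*5) + J(t(-5)))*(-386) = ((154 - (-29)*5) + (-7 + (6 + (4 - 5)**2)**2 - 6*(6 + (4 - 5)**2)))*(-386) = ((154 - 1*(-145)) + (-7 + (6 + (-1)**2)**2 - 6*(6 + (-1)**2)))*(-386) = ((154 + 145) + (-7 + (6 + 1)**2 - 6*(6 + 1)))*(-386) = (299 + (-7 + 7**2 - 6*7))*(-386) = (299 + (-7 + 49 - 42))*(-386) = (299 + 0)*(-386) = 299*(-386) = -115414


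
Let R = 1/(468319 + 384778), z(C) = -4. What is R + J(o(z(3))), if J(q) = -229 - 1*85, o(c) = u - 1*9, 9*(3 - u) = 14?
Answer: -267872457/853097 ≈ -314.00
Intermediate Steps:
u = 13/9 (u = 3 - ⅑*14 = 3 - 14/9 = 13/9 ≈ 1.4444)
o(c) = -68/9 (o(c) = 13/9 - 1*9 = 13/9 - 9 = -68/9)
R = 1/853097 ≈ 1.1722e-6
J(q) = -314 (J(q) = -229 - 85 = -314)
R + J(o(z(3))) = 1/853097 - 314 = -267872457/853097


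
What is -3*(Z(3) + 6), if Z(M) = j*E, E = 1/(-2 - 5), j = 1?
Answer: -123/7 ≈ -17.571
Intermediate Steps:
E = -1/7 (E = 1/(-7) = -1/7 ≈ -0.14286)
Z(M) = -1/7 (Z(M) = 1*(-1/7) = -1/7)
-3*(Z(3) + 6) = -3*(-1/7 + 6) = -3*41/7 = -123/7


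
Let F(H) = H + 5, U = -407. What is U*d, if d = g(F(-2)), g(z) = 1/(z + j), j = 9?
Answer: -407/12 ≈ -33.917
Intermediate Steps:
F(H) = 5 + H
g(z) = 1/(9 + z) (g(z) = 1/(z + 9) = 1/(9 + z))
d = 1/12 (d = 1/(9 + (5 - 2)) = 1/(9 + 3) = 1/12 ≈ 0.083333)
U*d = -407*1/12 = -407/12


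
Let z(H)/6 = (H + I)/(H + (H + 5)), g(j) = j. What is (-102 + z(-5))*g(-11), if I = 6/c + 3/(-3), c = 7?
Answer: 36894/35 ≈ 1054.1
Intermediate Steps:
I = -⅐ (I = 6/7 + 3/(-3) = 6*(⅐) + 3*(-⅓) = 6/7 - 1 = -⅐ ≈ -0.14286)
z(H) = 6*(-⅐ + H)/(5 + 2*H) (z(H) = 6*((H - ⅐)/(H + (H + 5))) = 6*((-⅐ + H)/(H + (5 + H))) = 6*((-⅐ + H)/(5 + 2*H)) = 6*(-⅐ + H)/(5 + 2*H))
(-102 + z(-5))*g(-11) = (-102 + 6*(-1 + 7*(-5))/(7*(5 + 2*(-5))))*(-11) = (-102 + 6*(-1 - 35)/(7*(5 - 10)))*(-11) = (-102 + (6/7)*(-36)/(-5))*(-11) = (-102 + (6/7)*(-⅕)*(-36))*(-11) = (-102 + 216/35)*(-11) = -3354/35*(-11) = 36894/35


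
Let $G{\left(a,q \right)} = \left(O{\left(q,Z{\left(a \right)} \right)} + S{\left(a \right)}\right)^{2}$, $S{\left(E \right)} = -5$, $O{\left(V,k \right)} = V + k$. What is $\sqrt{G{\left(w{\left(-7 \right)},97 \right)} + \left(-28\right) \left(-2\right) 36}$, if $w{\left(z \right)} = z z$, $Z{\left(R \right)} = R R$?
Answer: $3 \sqrt{690785} \approx 2493.4$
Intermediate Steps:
$Z{\left(R \right)} = R^{2}$
$w{\left(z \right)} = z^{2}$
$G{\left(a,q \right)} = \left(-5 + q + a^{2}\right)^{2}$ ($G{\left(a,q \right)} = \left(\left(q + a^{2}\right) - 5\right)^{2} = \left(-5 + q + a^{2}\right)^{2}$)
$\sqrt{G{\left(w{\left(-7 \right)},97 \right)} + \left(-28\right) \left(-2\right) 36} = \sqrt{\left(-5 + 97 + \left(\left(-7\right)^{2}\right)^{2}\right)^{2} + \left(-28\right) \left(-2\right) 36} = \sqrt{\left(-5 + 97 + 49^{2}\right)^{2} + 56 \cdot 36} = \sqrt{\left(-5 + 97 + 2401\right)^{2} + 2016} = \sqrt{2493^{2} + 2016} = \sqrt{6215049 + 2016} = \sqrt{6217065} = 3 \sqrt{690785}$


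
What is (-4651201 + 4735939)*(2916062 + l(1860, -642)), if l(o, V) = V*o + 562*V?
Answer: 115340111844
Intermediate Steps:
l(o, V) = 562*V + V*o
(-4651201 + 4735939)*(2916062 + l(1860, -642)) = (-4651201 + 4735939)*(2916062 - 642*(562 + 1860)) = 84738*(2916062 - 642*2422) = 84738*(2916062 - 1554924) = 84738*1361138 = 115340111844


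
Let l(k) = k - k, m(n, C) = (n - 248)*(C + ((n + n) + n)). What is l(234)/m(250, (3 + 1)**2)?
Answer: 0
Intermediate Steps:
m(n, C) = (-248 + n)*(C + 3*n) (m(n, C) = (-248 + n)*(C + (2*n + n)) = (-248 + n)*(C + 3*n))
l(k) = 0
l(234)/m(250, (3 + 1)**2) = 0/(-744*250 - 248*(3 + 1)**2 + 3*250**2 + (3 + 1)**2*250) = 0/(-186000 - 248*4**2 + 3*62500 + 4**2*250) = 0/(-186000 - 248*16 + 187500 + 16*250) = 0/(-186000 - 3968 + 187500 + 4000) = 0/1532 = 0*(1/1532) = 0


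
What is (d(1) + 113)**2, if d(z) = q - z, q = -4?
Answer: 11664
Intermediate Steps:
d(z) = -4 - z
(d(1) + 113)**2 = ((-4 - 1*1) + 113)**2 = ((-4 - 1) + 113)**2 = (-5 + 113)**2 = 108**2 = 11664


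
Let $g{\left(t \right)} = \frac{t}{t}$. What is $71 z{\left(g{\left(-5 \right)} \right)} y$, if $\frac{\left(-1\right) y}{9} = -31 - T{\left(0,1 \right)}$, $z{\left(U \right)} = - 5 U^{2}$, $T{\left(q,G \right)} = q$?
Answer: $-99045$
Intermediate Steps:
$g{\left(t \right)} = 1$
$y = 279$ ($y = - 9 \left(-31 - 0\right) = - 9 \left(-31 + 0\right) = \left(-9\right) \left(-31\right) = 279$)
$71 z{\left(g{\left(-5 \right)} \right)} y = 71 \left(- 5 \cdot 1^{2}\right) 279 = 71 \left(\left(-5\right) 1\right) 279 = 71 \left(-5\right) 279 = \left(-355\right) 279 = -99045$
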